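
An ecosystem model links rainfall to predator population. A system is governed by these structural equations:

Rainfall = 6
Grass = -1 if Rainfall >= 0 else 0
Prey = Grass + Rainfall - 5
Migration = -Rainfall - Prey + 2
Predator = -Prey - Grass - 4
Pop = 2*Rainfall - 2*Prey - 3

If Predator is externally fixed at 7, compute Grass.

The intervention breaks the incoming arrows to Predator: Predator = -Prey - Grass - 4 no longer applies, and Predator = 7.
Since Grass is not a descendant of the intervened variable, it is unaffected.
Grass = -1 if Rainfall >= 0 else 0  [with Rainfall=6]  = -1

-1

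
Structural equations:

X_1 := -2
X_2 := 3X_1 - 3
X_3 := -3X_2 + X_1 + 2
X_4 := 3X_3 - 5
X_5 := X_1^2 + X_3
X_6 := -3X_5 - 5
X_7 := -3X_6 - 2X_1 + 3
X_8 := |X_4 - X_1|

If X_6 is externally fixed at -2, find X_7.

Intervening sets X_6 = -2 and removes its equation (X_6 := -3X_5 - 5).
X_7 = -3X_6 - 2X_1 + 3  [with X_6=-2, X_1=-2]  = 13

13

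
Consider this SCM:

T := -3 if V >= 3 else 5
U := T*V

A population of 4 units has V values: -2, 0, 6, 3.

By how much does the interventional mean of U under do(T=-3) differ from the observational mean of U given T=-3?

Under do(T=-3), T's equation is replaced by T=-3 for every unit. Per-unit U: 6, 0, -18, -9. Mean = -5.25.
Observing T=-3 restricts to units where T's equation naturally yields -3: V ∈ {6, 3}. In that subpopulation U = -18, -9, mean -13.5.
Difference = -5.25 − (-13.5) = 8.25.

8.25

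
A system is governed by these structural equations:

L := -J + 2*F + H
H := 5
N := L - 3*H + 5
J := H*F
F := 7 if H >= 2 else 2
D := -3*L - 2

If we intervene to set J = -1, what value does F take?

Under do(J=-1), the mechanism J := H*F is discarded; J is fixed at -1.
Since F is not a descendant of the intervened variable, it is unaffected.
F = 7 if H >= 2 else 2  [with H=5]  = 7

7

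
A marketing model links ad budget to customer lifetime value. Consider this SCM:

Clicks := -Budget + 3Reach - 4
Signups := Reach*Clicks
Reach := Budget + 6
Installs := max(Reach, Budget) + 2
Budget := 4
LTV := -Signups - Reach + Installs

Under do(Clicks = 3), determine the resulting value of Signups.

do(Clicks=3) replaces the equation Clicks := -Budget + 3Reach - 4 with the constant Clicks = 3.
Reach = Budget + 6  [with Budget=4]  = 10
Signups = Reach*Clicks  [with Reach=10, Clicks=3]  = 30

30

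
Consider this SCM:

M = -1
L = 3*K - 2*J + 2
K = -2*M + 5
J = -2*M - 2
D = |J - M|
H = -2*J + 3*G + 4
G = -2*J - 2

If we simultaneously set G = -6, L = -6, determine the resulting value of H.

Under do(G = -6, L = -6), each intervened variable's structural equation is replaced by its fixed value.
J = -2*M - 2  [with M=-1]  = 0
H = -2*J + 3*G + 4  [with J=0, G=-6]  = -14

-14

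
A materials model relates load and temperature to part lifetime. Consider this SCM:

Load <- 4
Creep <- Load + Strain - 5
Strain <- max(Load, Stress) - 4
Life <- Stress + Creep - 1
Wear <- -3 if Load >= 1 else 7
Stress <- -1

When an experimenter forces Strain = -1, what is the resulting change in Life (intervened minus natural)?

The intervention breaks the incoming arrows to Strain: Strain <- max(Load, Stress) - 4 no longer applies, and Strain = -1.
Creep = Load + Strain - 5  [with Load=4, Strain=-1]  = -2
Life = Stress + Creep - 1  [with Stress=-1, Creep=-2]  = -4
Without intervention: Strain = max(Load, Stress) - 4  [with Load=4, Stress=-1]  = 0; Creep = Load + Strain - 5  [with Load=4, Strain=0]  = -1; Life = Stress + Creep - 1  [with Stress=-1, Creep=-1]  = -3.
Change = -4 − (-3) = -1.

-1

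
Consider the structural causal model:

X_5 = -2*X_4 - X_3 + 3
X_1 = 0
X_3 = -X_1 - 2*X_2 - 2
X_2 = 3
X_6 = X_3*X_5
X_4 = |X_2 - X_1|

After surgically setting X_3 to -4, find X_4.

The intervention breaks the incoming arrows to X_3: X_3 = -X_1 - 2*X_2 - 2 no longer applies, and X_3 = -4.
X_4 is not downstream of the intervention, so its value is determined by the original equations.
X_4 = |X_2 - X_1|  [with X_2=3, X_1=0]  = 3

3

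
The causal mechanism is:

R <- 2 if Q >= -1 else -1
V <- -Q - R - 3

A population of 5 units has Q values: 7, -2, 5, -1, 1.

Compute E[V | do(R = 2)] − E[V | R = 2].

do(R=2) breaks R's dependence on Q. With R=2 fixed, V across the units is -12, -3, -10, -4, -6, mean -7.
Conditioning on R=2 selects the 4 unit(s) with Q ∈ {7, 5, -1, 1}. Their V values: -12, -10, -4, -6. Mean = -8.
Difference = -7 − (-8) = 1.

1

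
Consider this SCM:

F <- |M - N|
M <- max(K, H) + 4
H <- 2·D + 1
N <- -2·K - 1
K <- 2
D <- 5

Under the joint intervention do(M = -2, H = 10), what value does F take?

The joint intervention fixes M = -2, H = 10, removing each variable's own equation.
N = -2·K - 1  [with K=2]  = -5
F = |M - N|  [with M=-2, N=-5]  = 3

3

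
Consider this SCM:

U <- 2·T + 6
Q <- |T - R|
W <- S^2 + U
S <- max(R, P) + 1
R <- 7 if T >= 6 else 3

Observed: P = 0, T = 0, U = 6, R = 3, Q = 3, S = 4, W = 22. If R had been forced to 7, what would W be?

The intervention breaks the incoming arrows to R: R <- 7 if T >= 6 else 3 no longer applies, and R = 7.
U = 2·T + 6  [with T=0]  = 6
S = max(R, P) + 1  [with R=7, P=0]  = 8
W = S^2 + U  [with S=8, U=6]  = 70

70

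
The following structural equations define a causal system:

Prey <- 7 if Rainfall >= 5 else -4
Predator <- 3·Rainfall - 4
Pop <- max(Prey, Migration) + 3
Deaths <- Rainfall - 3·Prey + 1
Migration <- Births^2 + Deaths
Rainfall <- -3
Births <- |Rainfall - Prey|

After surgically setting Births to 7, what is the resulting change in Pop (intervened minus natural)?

48

The intervention breaks the incoming arrows to Births: Births <- |Rainfall - Prey| no longer applies, and Births = 7.
Prey = 7 if Rainfall >= 5 else -4  [with Rainfall=-3]  = -4
Deaths = Rainfall - 3·Prey + 1  [with Rainfall=-3, Prey=-4]  = 10
Migration = Births^2 + Deaths  [with Births=7, Deaths=10]  = 59
Pop = max(Prey, Migration) + 3  [with Prey=-4, Migration=59]  = 62
Without intervention: Prey = 7 if Rainfall >= 5 else -4  [with Rainfall=-3]  = -4; Births = |Rainfall - Prey|  [with Rainfall=-3, Prey=-4]  = 1; Deaths = Rainfall - 3·Prey + 1  [with Rainfall=-3, Prey=-4]  = 10; Migration = Births^2 + Deaths  [with Births=1, Deaths=10]  = 11; Pop = max(Prey, Migration) + 3  [with Prey=-4, Migration=11]  = 14.
Change = 62 − 14 = 48.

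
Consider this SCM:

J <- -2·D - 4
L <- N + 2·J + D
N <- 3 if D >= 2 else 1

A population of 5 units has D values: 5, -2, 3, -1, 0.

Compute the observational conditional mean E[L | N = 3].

-17

E[L|N=3] averages over only the 2 units with N=3 (D = 5, 3): L = -20, -14, mean -17.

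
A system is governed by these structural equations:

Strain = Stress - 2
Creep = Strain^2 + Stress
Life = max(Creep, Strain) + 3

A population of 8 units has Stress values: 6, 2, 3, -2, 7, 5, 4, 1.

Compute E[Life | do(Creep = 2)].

The intervention sets Creep=2 in all 8 units regardless of Stress. Recomputing Life per unit gives 7, 5, 5, 5, 8, 6, 5, 5; average 5.75.

5.75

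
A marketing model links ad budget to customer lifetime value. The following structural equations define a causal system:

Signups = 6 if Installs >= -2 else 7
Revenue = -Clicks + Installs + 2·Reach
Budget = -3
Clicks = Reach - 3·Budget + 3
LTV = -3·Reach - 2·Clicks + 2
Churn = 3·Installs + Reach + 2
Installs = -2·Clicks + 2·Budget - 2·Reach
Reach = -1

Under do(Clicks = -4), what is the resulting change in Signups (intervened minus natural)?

-1

do(Clicks=-4) replaces the equation Clicks = Reach - 3·Budget + 3 with the constant Clicks = -4.
Installs = -2·Clicks + 2·Budget - 2·Reach  [with Clicks=-4, Budget=-3, Reach=-1]  = 4
Signups = 6 if Installs >= -2 else 7  [with Installs=4]  = 6
Without intervention: Clicks = Reach - 3·Budget + 3  [with Reach=-1, Budget=-3]  = 11; Installs = -2·Clicks + 2·Budget - 2·Reach  [with Clicks=11, Budget=-3, Reach=-1]  = -26; Signups = 6 if Installs >= -2 else 7  [with Installs=-26]  = 7.
Change = 6 − 7 = -1.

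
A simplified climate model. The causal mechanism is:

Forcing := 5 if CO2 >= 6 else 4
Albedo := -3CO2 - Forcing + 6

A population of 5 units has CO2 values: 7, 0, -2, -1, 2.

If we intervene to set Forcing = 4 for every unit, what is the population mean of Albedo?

Every unit gets Forcing=4 under the intervention. Albedo values become -19, 2, 8, 5, -4; E[Albedo|do(Forcing=4)] = -1.6.

-1.6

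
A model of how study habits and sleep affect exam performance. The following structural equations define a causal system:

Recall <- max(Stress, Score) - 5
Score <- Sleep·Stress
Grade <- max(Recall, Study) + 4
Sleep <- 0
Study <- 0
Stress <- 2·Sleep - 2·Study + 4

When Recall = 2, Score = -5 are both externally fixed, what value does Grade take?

6

Setting Recall = 2, Score = -5 by intervention discards those variables' equations.
Grade = max(Recall, Study) + 4  [with Recall=2, Study=0]  = 6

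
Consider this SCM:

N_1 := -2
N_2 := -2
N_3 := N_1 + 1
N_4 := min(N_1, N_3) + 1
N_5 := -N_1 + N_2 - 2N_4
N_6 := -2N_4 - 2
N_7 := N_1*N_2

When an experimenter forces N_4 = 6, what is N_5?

Intervening sets N_4 = 6 and removes its equation (N_4 := min(N_1, N_3) + 1).
N_5 = -N_1 + N_2 - 2N_4  [with N_1=-2, N_2=-2, N_4=6]  = -12

-12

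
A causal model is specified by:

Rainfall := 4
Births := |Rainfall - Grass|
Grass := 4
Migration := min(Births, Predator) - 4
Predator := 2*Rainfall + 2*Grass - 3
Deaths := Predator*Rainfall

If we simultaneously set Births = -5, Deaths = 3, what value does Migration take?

The joint intervention fixes Births = -5, Deaths = 3, removing each variable's own equation.
Predator = 2*Rainfall + 2*Grass - 3  [with Rainfall=4, Grass=4]  = 13
Migration = min(Births, Predator) - 4  [with Births=-5, Predator=13]  = -9

-9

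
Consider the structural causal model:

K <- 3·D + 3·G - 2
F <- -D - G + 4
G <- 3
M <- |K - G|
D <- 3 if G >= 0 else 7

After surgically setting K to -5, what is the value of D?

3

Under do(K=-5), the mechanism K <- 3·D + 3·G - 2 is discarded; K is fixed at -5.
Since D is not a descendant of the intervened variable, it is unaffected.
D = 3 if G >= 0 else 7  [with G=3]  = 3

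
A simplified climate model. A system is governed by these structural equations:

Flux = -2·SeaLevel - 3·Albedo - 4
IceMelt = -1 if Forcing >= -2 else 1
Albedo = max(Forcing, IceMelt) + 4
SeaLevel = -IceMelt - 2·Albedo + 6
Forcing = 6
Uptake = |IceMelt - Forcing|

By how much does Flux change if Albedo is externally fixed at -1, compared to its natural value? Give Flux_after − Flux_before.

-11

do(Albedo=-1) replaces the equation Albedo = max(Forcing, IceMelt) + 4 with the constant Albedo = -1.
IceMelt = -1 if Forcing >= -2 else 1  [with Forcing=6]  = -1
SeaLevel = -IceMelt - 2·Albedo + 6  [with IceMelt=-1, Albedo=-1]  = 9
Flux = -2·SeaLevel - 3·Albedo - 4  [with SeaLevel=9, Albedo=-1]  = -19
Without intervention: IceMelt = -1 if Forcing >= -2 else 1  [with Forcing=6]  = -1; Albedo = max(Forcing, IceMelt) + 4  [with Forcing=6, IceMelt=-1]  = 10; SeaLevel = -IceMelt - 2·Albedo + 6  [with IceMelt=-1, Albedo=10]  = -13; Flux = -2·SeaLevel - 3·Albedo - 4  [with SeaLevel=-13, Albedo=10]  = -8.
Change = -19 − (-8) = -11.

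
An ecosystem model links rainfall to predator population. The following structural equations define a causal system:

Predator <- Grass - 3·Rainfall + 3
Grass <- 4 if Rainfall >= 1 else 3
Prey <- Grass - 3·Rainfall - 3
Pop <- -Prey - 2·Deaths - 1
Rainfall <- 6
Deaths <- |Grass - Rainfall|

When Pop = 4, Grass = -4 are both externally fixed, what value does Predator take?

-19

Under do(Pop = 4, Grass = -4), each intervened variable's structural equation is replaced by its fixed value.
Predator = Grass - 3·Rainfall + 3  [with Grass=-4, Rainfall=6]  = -19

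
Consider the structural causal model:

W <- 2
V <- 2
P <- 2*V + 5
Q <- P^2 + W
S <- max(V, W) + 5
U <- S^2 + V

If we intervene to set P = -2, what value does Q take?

The intervention breaks the incoming arrows to P: P <- 2*V + 5 no longer applies, and P = -2.
Q = P^2 + W  [with P=-2, W=2]  = 6

6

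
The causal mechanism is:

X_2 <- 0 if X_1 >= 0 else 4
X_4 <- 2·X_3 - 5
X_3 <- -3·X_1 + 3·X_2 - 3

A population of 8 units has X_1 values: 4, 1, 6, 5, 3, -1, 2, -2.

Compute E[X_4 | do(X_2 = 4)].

-0.5

The intervention sets X_2=4 in all 8 units regardless of X_1. Recomputing X_4 per unit gives -11, 7, -23, -17, -5, 19, 1, 25; average -0.5.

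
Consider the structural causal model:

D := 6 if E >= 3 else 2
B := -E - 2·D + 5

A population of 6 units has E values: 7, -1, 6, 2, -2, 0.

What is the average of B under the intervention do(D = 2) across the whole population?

Under do(D=2), D's equation is replaced by D=2 for every unit. Per-unit B: -6, 2, -5, -1, 3, 1. Mean = -1.

-1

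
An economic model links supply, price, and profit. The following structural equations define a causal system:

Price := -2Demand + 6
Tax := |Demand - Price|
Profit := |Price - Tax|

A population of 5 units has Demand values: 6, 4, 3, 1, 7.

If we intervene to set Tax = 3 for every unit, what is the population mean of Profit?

5.8

do(Tax=3) breaks Tax's dependence on Demand. With Tax=3 fixed, Profit across the units is 9, 5, 3, 1, 11, mean 5.8.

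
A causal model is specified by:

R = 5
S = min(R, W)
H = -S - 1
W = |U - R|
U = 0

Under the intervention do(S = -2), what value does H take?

Intervening sets S = -2 and removes its equation (S = min(R, W)).
H = -S - 1  [with S=-2]  = 1

1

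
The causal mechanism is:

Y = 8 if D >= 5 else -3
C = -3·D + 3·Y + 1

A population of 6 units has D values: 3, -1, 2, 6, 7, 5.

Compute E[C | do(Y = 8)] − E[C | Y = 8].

Under do(Y=8), Y's equation is replaced by Y=8 for every unit. Per-unit C: 16, 28, 19, 7, 4, 10. Mean = 14.
Observing Y=8 restricts to units where Y's equation naturally yields 8: D ∈ {6, 7, 5}. In that subpopulation C = 7, 4, 10, mean 7.
Difference = 14 − 7 = 7.

7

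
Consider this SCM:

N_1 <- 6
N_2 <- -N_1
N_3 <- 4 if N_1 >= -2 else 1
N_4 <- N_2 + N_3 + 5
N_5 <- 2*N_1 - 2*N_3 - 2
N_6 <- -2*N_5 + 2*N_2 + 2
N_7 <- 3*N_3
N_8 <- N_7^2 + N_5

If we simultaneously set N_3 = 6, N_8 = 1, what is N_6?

Under do(N_3 = 6, N_8 = 1), each intervened variable's structural equation is replaced by its fixed value.
N_2 = -N_1  [with N_1=6]  = -6
N_5 = 2*N_1 - 2*N_3 - 2  [with N_1=6, N_3=6]  = -2
N_6 = -2*N_5 + 2*N_2 + 2  [with N_5=-2, N_2=-6]  = -6

-6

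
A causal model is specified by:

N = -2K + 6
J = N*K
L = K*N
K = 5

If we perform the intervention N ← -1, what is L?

Under do(N=-1), the mechanism N = -2K + 6 is discarded; N is fixed at -1.
L = K*N  [with K=5, N=-1]  = -5

-5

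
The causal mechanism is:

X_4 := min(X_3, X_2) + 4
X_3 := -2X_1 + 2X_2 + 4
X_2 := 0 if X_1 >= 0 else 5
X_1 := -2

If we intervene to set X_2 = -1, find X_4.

3

Under do(X_2=-1), the mechanism X_2 := 0 if X_1 >= 0 else 5 is discarded; X_2 is fixed at -1.
X_3 = -2X_1 + 2X_2 + 4  [with X_1=-2, X_2=-1]  = 6
X_4 = min(X_3, X_2) + 4  [with X_3=6, X_2=-1]  = 3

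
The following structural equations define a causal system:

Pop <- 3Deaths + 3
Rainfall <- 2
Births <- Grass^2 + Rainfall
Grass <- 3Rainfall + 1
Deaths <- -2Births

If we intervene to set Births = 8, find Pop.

do(Births=8) replaces the equation Births <- Grass^2 + Rainfall with the constant Births = 8.
Deaths = -2Births  [with Births=8]  = -16
Pop = 3Deaths + 3  [with Deaths=-16]  = -45

-45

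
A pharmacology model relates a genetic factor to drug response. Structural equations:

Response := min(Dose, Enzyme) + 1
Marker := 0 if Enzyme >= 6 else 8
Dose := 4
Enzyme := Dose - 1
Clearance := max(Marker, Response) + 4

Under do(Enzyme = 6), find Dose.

Under do(Enzyme=6), the mechanism Enzyme := Dose - 1 is discarded; Enzyme is fixed at 6.
Dose is not downstream of the intervention, so its value is determined by the original equations.

4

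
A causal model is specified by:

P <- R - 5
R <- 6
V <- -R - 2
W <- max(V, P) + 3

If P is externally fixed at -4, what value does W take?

Under do(P=-4), the mechanism P <- R - 5 is discarded; P is fixed at -4.
V = -R - 2  [with R=6]  = -8
W = max(V, P) + 3  [with V=-8, P=-4]  = -1

-1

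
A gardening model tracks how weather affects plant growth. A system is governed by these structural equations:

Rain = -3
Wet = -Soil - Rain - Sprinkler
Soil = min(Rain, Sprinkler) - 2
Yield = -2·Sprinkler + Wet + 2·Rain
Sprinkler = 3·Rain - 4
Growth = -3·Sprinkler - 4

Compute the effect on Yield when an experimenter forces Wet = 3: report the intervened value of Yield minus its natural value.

Under do(Wet=3), the mechanism Wet = -Soil - Rain - Sprinkler is discarded; Wet is fixed at 3.
Sprinkler = 3·Rain - 4  [with Rain=-3]  = -13
Yield = -2·Sprinkler + Wet + 2·Rain  [with Sprinkler=-13, Wet=3, Rain=-3]  = 23
Without intervention: Sprinkler = 3·Rain - 4  [with Rain=-3]  = -13; Soil = min(Rain, Sprinkler) - 2  [with Rain=-3, Sprinkler=-13]  = -15; Wet = -Soil - Rain - Sprinkler  [with Soil=-15, Rain=-3, Sprinkler=-13]  = 31; Yield = -2·Sprinkler + Wet + 2·Rain  [with Sprinkler=-13, Wet=31, Rain=-3]  = 51.
Change = 23 − 51 = -28.

-28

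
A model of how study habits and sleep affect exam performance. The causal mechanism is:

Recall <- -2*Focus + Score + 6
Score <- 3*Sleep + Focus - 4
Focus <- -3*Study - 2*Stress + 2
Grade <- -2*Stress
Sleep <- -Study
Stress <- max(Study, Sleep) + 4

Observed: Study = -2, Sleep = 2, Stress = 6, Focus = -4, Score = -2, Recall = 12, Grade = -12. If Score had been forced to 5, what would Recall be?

The intervention breaks the incoming arrows to Score: Score <- 3*Sleep + Focus - 4 no longer applies, and Score = 5.
Sleep = -Study  [with Study=-2]  = 2
Stress = max(Study, Sleep) + 4  [with Study=-2, Sleep=2]  = 6
Focus = -3*Study - 2*Stress + 2  [with Study=-2, Stress=6]  = -4
Recall = -2*Focus + Score + 6  [with Focus=-4, Score=5]  = 19

19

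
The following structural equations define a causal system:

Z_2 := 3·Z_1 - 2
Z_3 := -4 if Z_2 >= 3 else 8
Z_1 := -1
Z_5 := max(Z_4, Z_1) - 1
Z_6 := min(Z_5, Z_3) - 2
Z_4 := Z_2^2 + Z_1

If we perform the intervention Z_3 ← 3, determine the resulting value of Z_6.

1

The intervention breaks the incoming arrows to Z_3: Z_3 := -4 if Z_2 >= 3 else 8 no longer applies, and Z_3 = 3.
Z_2 = 3·Z_1 - 2  [with Z_1=-1]  = -5
Z_4 = Z_2^2 + Z_1  [with Z_2=-5, Z_1=-1]  = 24
Z_5 = max(Z_4, Z_1) - 1  [with Z_4=24, Z_1=-1]  = 23
Z_6 = min(Z_5, Z_3) - 2  [with Z_5=23, Z_3=3]  = 1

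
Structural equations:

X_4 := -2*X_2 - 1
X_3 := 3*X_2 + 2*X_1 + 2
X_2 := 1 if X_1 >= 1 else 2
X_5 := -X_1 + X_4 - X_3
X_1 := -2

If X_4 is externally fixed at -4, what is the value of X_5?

-6

Intervening sets X_4 = -4 and removes its equation (X_4 := -2*X_2 - 1).
X_2 = 1 if X_1 >= 1 else 2  [with X_1=-2]  = 2
X_3 = 3*X_2 + 2*X_1 + 2  [with X_2=2, X_1=-2]  = 4
X_5 = -X_1 + X_4 - X_3  [with X_1=-2, X_4=-4, X_3=4]  = -6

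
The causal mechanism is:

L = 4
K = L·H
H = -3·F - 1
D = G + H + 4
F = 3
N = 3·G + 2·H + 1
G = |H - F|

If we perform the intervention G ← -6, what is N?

Under do(G=-6), the mechanism G = |H - F| is discarded; G is fixed at -6.
H = -3·F - 1  [with F=3]  = -10
N = 3·G + 2·H + 1  [with G=-6, H=-10]  = -37

-37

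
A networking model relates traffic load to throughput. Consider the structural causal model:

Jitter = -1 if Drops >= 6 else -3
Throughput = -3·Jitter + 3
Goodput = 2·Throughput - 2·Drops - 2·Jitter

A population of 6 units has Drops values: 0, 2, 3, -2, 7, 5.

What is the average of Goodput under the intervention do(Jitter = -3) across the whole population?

25

The intervention sets Jitter=-3 in all 6 units regardless of Drops. Recomputing Goodput per unit gives 30, 26, 24, 34, 16, 20; average 25.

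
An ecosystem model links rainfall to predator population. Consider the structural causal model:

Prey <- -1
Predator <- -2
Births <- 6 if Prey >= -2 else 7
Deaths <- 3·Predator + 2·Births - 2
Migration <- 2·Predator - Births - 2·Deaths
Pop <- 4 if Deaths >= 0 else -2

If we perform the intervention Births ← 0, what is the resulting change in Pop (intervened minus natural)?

The intervention breaks the incoming arrows to Births: Births <- 6 if Prey >= -2 else 7 no longer applies, and Births = 0.
Deaths = 3·Predator + 2·Births - 2  [with Predator=-2, Births=0]  = -8
Pop = 4 if Deaths >= 0 else -2  [with Deaths=-8]  = -2
Without intervention: Births = 6 if Prey >= -2 else 7  [with Prey=-1]  = 6; Deaths = 3·Predator + 2·Births - 2  [with Predator=-2, Births=6]  = 4; Pop = 4 if Deaths >= 0 else -2  [with Deaths=4]  = 4.
Change = -2 − 4 = -6.

-6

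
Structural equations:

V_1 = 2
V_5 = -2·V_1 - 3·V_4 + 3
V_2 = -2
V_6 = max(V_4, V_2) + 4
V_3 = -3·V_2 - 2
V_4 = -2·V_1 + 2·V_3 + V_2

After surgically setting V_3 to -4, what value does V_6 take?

The intervention breaks the incoming arrows to V_3: V_3 = -3·V_2 - 2 no longer applies, and V_3 = -4.
V_4 = -2·V_1 + 2·V_3 + V_2  [with V_1=2, V_3=-4, V_2=-2]  = -14
V_6 = max(V_4, V_2) + 4  [with V_4=-14, V_2=-2]  = 2

2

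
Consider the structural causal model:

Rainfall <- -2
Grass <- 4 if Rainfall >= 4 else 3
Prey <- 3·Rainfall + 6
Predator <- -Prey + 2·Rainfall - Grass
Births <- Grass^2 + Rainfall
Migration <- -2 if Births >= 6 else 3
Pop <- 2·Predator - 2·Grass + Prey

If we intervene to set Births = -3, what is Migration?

3

The intervention breaks the incoming arrows to Births: Births <- Grass^2 + Rainfall no longer applies, and Births = -3.
Migration = -2 if Births >= 6 else 3  [with Births=-3]  = 3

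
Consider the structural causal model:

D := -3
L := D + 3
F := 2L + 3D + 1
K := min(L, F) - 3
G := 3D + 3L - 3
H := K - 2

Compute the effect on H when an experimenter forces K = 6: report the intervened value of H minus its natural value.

Under do(K=6), the mechanism K := min(L, F) - 3 is discarded; K is fixed at 6.
H = K - 2  [with K=6]  = 4
Without intervention: L = D + 3  [with D=-3]  = 0; F = 2L + 3D + 1  [with L=0, D=-3]  = -8; K = min(L, F) - 3  [with L=0, F=-8]  = -11; H = K - 2  [with K=-11]  = -13.
Change = 4 − (-13) = 17.

17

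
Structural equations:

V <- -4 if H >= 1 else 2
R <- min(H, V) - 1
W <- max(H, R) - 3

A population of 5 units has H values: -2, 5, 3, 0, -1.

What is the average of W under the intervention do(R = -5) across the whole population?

The intervention sets R=-5 in all 5 units regardless of H. Recomputing W per unit gives -5, 2, 0, -3, -4; average -2.

-2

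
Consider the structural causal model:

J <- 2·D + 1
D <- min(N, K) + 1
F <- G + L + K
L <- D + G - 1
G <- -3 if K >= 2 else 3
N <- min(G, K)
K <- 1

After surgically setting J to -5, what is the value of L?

4

The intervention breaks the incoming arrows to J: J <- 2·D + 1 no longer applies, and J = -5.
L is not downstream of the intervention, so its value is determined by the original equations.
G = -3 if K >= 2 else 3  [with K=1]  = 3
N = min(G, K)  [with G=3, K=1]  = 1
D = min(N, K) + 1  [with N=1, K=1]  = 2
L = D + G - 1  [with D=2, G=3]  = 4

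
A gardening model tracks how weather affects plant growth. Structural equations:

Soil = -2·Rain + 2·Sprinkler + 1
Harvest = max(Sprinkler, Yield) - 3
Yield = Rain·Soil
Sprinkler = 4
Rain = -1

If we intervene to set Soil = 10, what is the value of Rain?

-1

Under do(Soil=10), the mechanism Soil = -2·Rain + 2·Sprinkler + 1 is discarded; Soil is fixed at 10.
Rain is not downstream of the intervention, so its value is determined by the original equations.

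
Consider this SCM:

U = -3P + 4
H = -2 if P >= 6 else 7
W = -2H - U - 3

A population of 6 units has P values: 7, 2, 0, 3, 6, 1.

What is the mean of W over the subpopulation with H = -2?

Observing H=-2 restricts to units where H's equation naturally yields -2: P ∈ {7, 6}. In that subpopulation W = 18, 15, mean 16.5.

16.5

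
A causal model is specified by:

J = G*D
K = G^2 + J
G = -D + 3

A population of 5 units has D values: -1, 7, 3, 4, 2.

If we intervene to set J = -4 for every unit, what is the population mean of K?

Every unit gets J=-4 under the intervention. K values become 12, 12, -4, -3, -3; E[K|do(J=-4)] = 2.8.

2.8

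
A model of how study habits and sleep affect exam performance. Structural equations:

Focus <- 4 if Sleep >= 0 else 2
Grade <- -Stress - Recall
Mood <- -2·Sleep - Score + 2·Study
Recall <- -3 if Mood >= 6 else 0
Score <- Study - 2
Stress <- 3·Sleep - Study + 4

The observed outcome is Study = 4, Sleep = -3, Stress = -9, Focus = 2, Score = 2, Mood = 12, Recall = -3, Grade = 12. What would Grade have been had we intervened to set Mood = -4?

Intervening sets Mood = -4 and removes its equation (Mood <- -2·Sleep - Score + 2·Study).
Stress = 3·Sleep - Study + 4  [with Sleep=-3, Study=4]  = -9
Recall = -3 if Mood >= 6 else 0  [with Mood=-4]  = 0
Grade = -Stress - Recall  [with Stress=-9, Recall=0]  = 9

9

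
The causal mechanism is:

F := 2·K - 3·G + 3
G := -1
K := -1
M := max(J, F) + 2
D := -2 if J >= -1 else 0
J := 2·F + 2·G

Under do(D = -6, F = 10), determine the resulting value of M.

20

Under do(D = -6, F = 10), each intervened variable's structural equation is replaced by its fixed value.
J = 2·F + 2·G  [with F=10, G=-1]  = 18
M = max(J, F) + 2  [with J=18, F=10]  = 20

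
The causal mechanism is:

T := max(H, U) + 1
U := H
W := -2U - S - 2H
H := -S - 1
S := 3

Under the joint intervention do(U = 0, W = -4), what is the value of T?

Setting U = 0, W = -4 by intervention discards those variables' equations.
H = -S - 1  [with S=3]  = -4
T = max(H, U) + 1  [with H=-4, U=0]  = 1

1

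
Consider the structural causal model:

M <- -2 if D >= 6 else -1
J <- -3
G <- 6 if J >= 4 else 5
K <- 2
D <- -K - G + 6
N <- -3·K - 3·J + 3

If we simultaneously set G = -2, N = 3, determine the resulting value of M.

-2

The joint intervention fixes G = -2, N = 3, removing each variable's own equation.
D = -K - G + 6  [with K=2, G=-2]  = 6
M = -2 if D >= 6 else -1  [with D=6]  = -2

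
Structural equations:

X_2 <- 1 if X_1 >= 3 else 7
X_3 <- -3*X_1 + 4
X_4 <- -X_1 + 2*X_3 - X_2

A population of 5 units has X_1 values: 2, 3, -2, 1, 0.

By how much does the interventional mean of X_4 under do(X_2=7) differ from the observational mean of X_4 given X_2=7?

-3.85

Under do(X_2=7), X_2's equation is replaced by X_2=7 for every unit. Per-unit X_4: -13, -20, 15, -6, 1. Mean = -4.6.
Observing X_2=7 restricts to units where X_2's equation naturally yields 7: X_1 ∈ {2, -2, 1, 0}. In that subpopulation X_4 = -13, 15, -6, 1, mean -0.75.
Difference = -4.6 − (-0.75) = -3.85.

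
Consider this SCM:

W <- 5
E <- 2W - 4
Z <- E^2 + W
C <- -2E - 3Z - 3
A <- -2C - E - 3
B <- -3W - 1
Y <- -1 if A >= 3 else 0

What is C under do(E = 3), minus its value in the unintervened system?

Under do(E=3), the mechanism E <- 2W - 4 is discarded; E is fixed at 3.
Z = E^2 + W  [with E=3, W=5]  = 14
C = -2E - 3Z - 3  [with E=3, Z=14]  = -51
Without intervention: E = 2W - 4  [with W=5]  = 6; Z = E^2 + W  [with E=6, W=5]  = 41; C = -2E - 3Z - 3  [with E=6, Z=41]  = -138.
Change = -51 − (-138) = 87.

87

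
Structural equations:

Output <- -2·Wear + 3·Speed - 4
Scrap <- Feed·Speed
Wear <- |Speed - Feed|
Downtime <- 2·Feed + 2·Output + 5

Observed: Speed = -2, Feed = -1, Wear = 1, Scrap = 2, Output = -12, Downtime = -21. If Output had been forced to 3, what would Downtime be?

The intervention breaks the incoming arrows to Output: Output <- -2·Wear + 3·Speed - 4 no longer applies, and Output = 3.
Downtime = 2·Feed + 2·Output + 5  [with Feed=-1, Output=3]  = 9

9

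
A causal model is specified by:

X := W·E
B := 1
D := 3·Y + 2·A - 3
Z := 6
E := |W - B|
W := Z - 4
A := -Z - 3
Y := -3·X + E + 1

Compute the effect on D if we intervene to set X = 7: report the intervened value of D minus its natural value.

-45

do(X=7) replaces the equation X := W·E with the constant X = 7.
W = Z - 4  [with Z=6]  = 2
E = |W - B|  [with W=2, B=1]  = 1
A = -Z - 3  [with Z=6]  = -9
Y = -3·X + E + 1  [with X=7, E=1]  = -19
D = 3·Y + 2·A - 3  [with Y=-19, A=-9]  = -78
Without intervention: W = Z - 4  [with Z=6]  = 2; E = |W - B|  [with W=2, B=1]  = 1; X = W·E  [with W=2, E=1]  = 2; A = -Z - 3  [with Z=6]  = -9; Y = -3·X + E + 1  [with X=2, E=1]  = -4; D = 3·Y + 2·A - 3  [with Y=-4, A=-9]  = -33.
Change = -78 − (-33) = -45.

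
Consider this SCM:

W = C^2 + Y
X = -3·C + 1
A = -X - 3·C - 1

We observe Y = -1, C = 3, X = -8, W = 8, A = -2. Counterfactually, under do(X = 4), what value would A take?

do(X=4) replaces the equation X = -3·C + 1 with the constant X = 4.
A = -X - 3·C - 1  [with X=4, C=3]  = -14

-14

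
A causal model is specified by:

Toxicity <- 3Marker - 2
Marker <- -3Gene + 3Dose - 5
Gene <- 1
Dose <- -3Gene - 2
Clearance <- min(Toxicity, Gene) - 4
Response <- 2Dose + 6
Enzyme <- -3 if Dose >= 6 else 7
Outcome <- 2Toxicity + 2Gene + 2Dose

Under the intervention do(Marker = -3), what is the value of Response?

-4

Intervening sets Marker = -3 and removes its equation (Marker <- -3Gene + 3Dose - 5).
No directed path runs from Marker to Response, so Response keeps its natural value.
Dose = -3Gene - 2  [with Gene=1]  = -5
Response = 2Dose + 6  [with Dose=-5]  = -4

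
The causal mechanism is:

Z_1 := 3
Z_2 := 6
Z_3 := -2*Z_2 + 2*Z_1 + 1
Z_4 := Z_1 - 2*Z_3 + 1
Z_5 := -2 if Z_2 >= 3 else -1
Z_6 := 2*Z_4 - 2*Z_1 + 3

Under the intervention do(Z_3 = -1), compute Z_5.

-2

do(Z_3=-1) replaces the equation Z_3 := -2*Z_2 + 2*Z_1 + 1 with the constant Z_3 = -1.
Z_5 is not downstream of the intervention, so its value is determined by the original equations.
Z_5 = -2 if Z_2 >= 3 else -1  [with Z_2=6]  = -2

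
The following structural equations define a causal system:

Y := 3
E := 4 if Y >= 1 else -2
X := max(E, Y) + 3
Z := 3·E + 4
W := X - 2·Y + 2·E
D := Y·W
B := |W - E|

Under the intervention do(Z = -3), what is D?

27

Under do(Z=-3), the mechanism Z := 3·E + 4 is discarded; Z is fixed at -3.
Since D is not a descendant of the intervened variable, it is unaffected.
E = 4 if Y >= 1 else -2  [with Y=3]  = 4
X = max(E, Y) + 3  [with E=4, Y=3]  = 7
W = X - 2·Y + 2·E  [with X=7, Y=3, E=4]  = 9
D = Y·W  [with Y=3, W=9]  = 27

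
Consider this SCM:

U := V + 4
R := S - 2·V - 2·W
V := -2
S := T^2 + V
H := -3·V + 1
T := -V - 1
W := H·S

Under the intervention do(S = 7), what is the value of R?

The intervention breaks the incoming arrows to S: S := T^2 + V no longer applies, and S = 7.
H = -3·V + 1  [with V=-2]  = 7
W = H·S  [with H=7, S=7]  = 49
R = S - 2·V - 2·W  [with S=7, V=-2, W=49]  = -87

-87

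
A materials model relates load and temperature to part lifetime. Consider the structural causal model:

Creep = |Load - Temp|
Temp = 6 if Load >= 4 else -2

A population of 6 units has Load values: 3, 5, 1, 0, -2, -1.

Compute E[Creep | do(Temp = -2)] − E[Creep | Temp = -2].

Every unit gets Temp=-2 under the intervention. Creep values become 5, 7, 3, 2, 0, 1; E[Creep|do(Temp=-2)] = 3.
E[Creep|Temp=-2] averages over only the 5 units with Temp=-2 (Load = 3, 1, 0, -2, -1): Creep = 5, 3, 2, 0, 1, mean 2.2.
Difference = 3 − 2.2 = 0.8.

0.8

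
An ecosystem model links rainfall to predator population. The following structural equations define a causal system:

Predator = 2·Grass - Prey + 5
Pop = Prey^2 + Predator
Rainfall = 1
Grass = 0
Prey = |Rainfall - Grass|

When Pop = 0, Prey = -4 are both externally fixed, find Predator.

9

Under do(Pop = 0, Prey = -4), each intervened variable's structural equation is replaced by its fixed value.
Predator = 2·Grass - Prey + 5  [with Grass=0, Prey=-4]  = 9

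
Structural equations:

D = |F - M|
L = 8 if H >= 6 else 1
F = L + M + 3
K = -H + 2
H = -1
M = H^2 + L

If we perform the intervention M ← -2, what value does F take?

Intervening sets M = -2 and removes its equation (M = H^2 + L).
L = 8 if H >= 6 else 1  [with H=-1]  = 1
F = L + M + 3  [with L=1, M=-2]  = 2

2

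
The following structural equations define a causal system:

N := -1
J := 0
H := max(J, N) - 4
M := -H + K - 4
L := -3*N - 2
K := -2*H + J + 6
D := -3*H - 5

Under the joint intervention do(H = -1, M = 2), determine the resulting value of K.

8

The joint intervention fixes H = -1, M = 2, removing each variable's own equation.
K = -2*H + J + 6  [with H=-1, J=0]  = 8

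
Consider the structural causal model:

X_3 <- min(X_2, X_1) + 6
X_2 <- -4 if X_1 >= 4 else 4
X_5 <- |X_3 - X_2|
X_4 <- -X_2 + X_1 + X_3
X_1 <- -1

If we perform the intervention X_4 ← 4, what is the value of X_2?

4

The intervention breaks the incoming arrows to X_4: X_4 <- -X_2 + X_1 + X_3 no longer applies, and X_4 = 4.
Since X_2 is not a descendant of the intervened variable, it is unaffected.
X_2 = -4 if X_1 >= 4 else 4  [with X_1=-1]  = 4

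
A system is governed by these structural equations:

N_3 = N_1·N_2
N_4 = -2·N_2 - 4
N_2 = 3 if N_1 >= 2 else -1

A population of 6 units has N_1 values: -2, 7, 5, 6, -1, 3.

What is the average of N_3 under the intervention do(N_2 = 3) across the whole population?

Every unit gets N_2=3 under the intervention. N_3 values become -6, 21, 15, 18, -3, 9; E[N_3|do(N_2=3)] = 9.

9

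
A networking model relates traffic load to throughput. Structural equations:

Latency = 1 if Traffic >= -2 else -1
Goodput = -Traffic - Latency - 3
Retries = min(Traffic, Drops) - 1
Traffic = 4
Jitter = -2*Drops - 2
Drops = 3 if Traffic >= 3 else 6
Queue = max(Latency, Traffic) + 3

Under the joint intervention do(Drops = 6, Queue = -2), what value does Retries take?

The joint intervention fixes Drops = 6, Queue = -2, removing each variable's own equation.
Retries = min(Traffic, Drops) - 1  [with Traffic=4, Drops=6]  = 3

3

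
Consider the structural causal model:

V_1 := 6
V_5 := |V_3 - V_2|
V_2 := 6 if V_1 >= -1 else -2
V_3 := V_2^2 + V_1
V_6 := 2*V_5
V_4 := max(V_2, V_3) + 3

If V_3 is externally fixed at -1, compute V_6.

The intervention breaks the incoming arrows to V_3: V_3 := V_2^2 + V_1 no longer applies, and V_3 = -1.
V_2 = 6 if V_1 >= -1 else -2  [with V_1=6]  = 6
V_5 = |V_3 - V_2|  [with V_3=-1, V_2=6]  = 7
V_6 = 2*V_5  [with V_5=7]  = 14

14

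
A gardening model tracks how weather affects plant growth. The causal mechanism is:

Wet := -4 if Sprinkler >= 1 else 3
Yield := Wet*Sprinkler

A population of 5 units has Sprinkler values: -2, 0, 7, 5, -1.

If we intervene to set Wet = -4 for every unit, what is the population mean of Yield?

Every unit gets Wet=-4 under the intervention. Yield values become 8, 0, -28, -20, 4; E[Yield|do(Wet=-4)] = -7.2.

-7.2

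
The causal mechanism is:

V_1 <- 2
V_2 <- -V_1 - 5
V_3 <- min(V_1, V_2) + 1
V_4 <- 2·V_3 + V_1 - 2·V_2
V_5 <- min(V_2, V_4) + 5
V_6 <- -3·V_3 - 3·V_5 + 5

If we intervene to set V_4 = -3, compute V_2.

The intervention breaks the incoming arrows to V_4: V_4 <- 2·V_3 + V_1 - 2·V_2 no longer applies, and V_4 = -3.
Since V_2 is not a descendant of the intervened variable, it is unaffected.
V_2 = -V_1 - 5  [with V_1=2]  = -7

-7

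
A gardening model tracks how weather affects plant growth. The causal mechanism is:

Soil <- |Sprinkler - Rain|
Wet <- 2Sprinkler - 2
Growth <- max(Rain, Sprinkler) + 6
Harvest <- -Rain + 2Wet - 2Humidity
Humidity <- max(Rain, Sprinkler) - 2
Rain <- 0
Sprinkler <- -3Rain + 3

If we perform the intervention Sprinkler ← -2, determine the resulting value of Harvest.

Under do(Sprinkler=-2), the mechanism Sprinkler <- -3Rain + 3 is discarded; Sprinkler is fixed at -2.
Wet = 2Sprinkler - 2  [with Sprinkler=-2]  = -6
Humidity = max(Rain, Sprinkler) - 2  [with Rain=0, Sprinkler=-2]  = -2
Harvest = -Rain + 2Wet - 2Humidity  [with Rain=0, Wet=-6, Humidity=-2]  = -8

-8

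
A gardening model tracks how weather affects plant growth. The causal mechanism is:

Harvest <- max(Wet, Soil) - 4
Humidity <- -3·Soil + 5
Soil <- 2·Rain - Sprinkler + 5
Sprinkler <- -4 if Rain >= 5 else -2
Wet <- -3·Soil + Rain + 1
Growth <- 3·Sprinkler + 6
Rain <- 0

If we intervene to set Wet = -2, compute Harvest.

3

The intervention breaks the incoming arrows to Wet: Wet <- -3·Soil + Rain + 1 no longer applies, and Wet = -2.
Sprinkler = -4 if Rain >= 5 else -2  [with Rain=0]  = -2
Soil = 2·Rain - Sprinkler + 5  [with Rain=0, Sprinkler=-2]  = 7
Harvest = max(Wet, Soil) - 4  [with Wet=-2, Soil=7]  = 3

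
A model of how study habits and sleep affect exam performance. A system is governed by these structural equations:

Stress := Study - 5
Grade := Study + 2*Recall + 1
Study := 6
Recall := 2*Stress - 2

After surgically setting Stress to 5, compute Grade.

23

Under do(Stress=5), the mechanism Stress := Study - 5 is discarded; Stress is fixed at 5.
Recall = 2*Stress - 2  [with Stress=5]  = 8
Grade = Study + 2*Recall + 1  [with Study=6, Recall=8]  = 23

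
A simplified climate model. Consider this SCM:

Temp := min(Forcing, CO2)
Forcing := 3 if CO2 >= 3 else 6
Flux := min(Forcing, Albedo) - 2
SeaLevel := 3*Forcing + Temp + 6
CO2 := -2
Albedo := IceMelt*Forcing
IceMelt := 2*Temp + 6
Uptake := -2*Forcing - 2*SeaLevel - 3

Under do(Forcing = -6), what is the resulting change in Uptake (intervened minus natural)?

104

do(Forcing=-6) replaces the equation Forcing := 3 if CO2 >= 3 else 6 with the constant Forcing = -6.
Temp = min(Forcing, CO2)  [with Forcing=-6, CO2=-2]  = -6
SeaLevel = 3*Forcing + Temp + 6  [with Forcing=-6, Temp=-6]  = -18
Uptake = -2*Forcing - 2*SeaLevel - 3  [with Forcing=-6, SeaLevel=-18]  = 45
Without intervention: Forcing = 3 if CO2 >= 3 else 6  [with CO2=-2]  = 6; Temp = min(Forcing, CO2)  [with Forcing=6, CO2=-2]  = -2; SeaLevel = 3*Forcing + Temp + 6  [with Forcing=6, Temp=-2]  = 22; Uptake = -2*Forcing - 2*SeaLevel - 3  [with Forcing=6, SeaLevel=22]  = -59.
Change = 45 − (-59) = 104.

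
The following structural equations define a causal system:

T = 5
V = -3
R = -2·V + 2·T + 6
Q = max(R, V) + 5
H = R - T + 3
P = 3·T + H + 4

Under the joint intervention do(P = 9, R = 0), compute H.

-2

Under do(P = 9, R = 0), each intervened variable's structural equation is replaced by its fixed value.
H = R - T + 3  [with R=0, T=5]  = -2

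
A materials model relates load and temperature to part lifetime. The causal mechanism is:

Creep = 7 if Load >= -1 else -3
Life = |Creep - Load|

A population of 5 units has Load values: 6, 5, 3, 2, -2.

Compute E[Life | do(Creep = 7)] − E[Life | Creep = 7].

Every unit gets Creep=7 under the intervention. Life values become 1, 2, 4, 5, 9; E[Life|do(Creep=7)] = 4.2.
Conditioning on Creep=7 selects the 4 unit(s) with Load ∈ {6, 5, 3, 2}. Their Life values: 1, 2, 4, 5. Mean = 3.
Difference = 4.2 − 3 = 1.2.

1.2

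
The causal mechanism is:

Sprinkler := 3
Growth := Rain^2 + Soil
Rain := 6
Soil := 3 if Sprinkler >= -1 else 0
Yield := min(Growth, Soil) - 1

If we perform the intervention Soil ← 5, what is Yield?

do(Soil=5) replaces the equation Soil := 3 if Sprinkler >= -1 else 0 with the constant Soil = 5.
Growth = Rain^2 + Soil  [with Rain=6, Soil=5]  = 41
Yield = min(Growth, Soil) - 1  [with Growth=41, Soil=5]  = 4

4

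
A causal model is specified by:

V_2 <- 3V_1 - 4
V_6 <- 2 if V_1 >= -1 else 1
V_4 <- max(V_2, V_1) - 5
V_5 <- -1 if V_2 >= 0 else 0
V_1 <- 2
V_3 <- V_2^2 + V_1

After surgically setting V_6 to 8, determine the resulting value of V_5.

do(V_6=8) replaces the equation V_6 <- 2 if V_1 >= -1 else 1 with the constant V_6 = 8.
Since V_5 is not a descendant of the intervened variable, it is unaffected.
V_2 = 3V_1 - 4  [with V_1=2]  = 2
V_5 = -1 if V_2 >= 0 else 0  [with V_2=2]  = -1

-1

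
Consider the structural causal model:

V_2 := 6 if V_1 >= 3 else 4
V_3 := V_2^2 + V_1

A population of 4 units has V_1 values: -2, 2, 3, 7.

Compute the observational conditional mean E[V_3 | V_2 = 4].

Observing V_2=4 restricts to units where V_2's equation naturally yields 4: V_1 ∈ {-2, 2}. In that subpopulation V_3 = 14, 18, mean 16.

16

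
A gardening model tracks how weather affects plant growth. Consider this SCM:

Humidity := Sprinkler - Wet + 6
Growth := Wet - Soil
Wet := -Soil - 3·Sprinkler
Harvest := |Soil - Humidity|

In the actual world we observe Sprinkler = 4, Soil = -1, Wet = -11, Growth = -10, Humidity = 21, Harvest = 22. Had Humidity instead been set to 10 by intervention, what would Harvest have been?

11

The intervention breaks the incoming arrows to Humidity: Humidity := Sprinkler - Wet + 6 no longer applies, and Humidity = 10.
Harvest = |Soil - Humidity|  [with Soil=-1, Humidity=10]  = 11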